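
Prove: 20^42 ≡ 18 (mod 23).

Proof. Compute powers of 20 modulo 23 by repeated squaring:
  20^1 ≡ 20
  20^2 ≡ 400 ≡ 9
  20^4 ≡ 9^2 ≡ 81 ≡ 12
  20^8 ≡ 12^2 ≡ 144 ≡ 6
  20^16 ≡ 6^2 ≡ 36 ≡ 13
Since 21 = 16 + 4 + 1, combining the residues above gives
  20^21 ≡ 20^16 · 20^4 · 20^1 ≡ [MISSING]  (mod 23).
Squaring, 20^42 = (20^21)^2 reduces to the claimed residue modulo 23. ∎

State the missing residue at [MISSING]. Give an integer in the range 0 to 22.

20^16 · 20^4 · 20^1 ≡ 13 · 12 · 20 = 3120.
3120 mod 23 = 15, so 20^21 ≡ 15 (mod 23).

15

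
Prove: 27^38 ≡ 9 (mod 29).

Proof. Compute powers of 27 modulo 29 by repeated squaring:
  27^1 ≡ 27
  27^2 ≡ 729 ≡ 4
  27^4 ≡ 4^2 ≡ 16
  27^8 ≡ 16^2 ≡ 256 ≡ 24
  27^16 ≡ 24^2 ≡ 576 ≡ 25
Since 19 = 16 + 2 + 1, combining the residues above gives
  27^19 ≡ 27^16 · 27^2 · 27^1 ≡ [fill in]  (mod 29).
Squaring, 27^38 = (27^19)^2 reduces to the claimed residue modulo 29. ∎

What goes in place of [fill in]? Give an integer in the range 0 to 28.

3

27^16 · 27^2 · 27^1 ≡ 25 · 4 · 27 = 2700.
2700 mod 29 = 3, so 27^19 ≡ 3 (mod 29).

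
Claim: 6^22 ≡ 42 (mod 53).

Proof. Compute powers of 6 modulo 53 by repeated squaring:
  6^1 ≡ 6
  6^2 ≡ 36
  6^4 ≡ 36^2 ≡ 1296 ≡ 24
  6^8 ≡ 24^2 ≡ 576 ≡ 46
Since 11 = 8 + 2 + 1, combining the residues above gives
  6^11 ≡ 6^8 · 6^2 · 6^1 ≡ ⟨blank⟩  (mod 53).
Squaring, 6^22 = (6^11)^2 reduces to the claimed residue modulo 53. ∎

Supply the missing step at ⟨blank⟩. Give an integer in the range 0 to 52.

25

6^8 · 6^2 · 6^1 ≡ 46 · 36 · 6 = 9936.
9936 mod 53 = 25, so 6^11 ≡ 25 (mod 53).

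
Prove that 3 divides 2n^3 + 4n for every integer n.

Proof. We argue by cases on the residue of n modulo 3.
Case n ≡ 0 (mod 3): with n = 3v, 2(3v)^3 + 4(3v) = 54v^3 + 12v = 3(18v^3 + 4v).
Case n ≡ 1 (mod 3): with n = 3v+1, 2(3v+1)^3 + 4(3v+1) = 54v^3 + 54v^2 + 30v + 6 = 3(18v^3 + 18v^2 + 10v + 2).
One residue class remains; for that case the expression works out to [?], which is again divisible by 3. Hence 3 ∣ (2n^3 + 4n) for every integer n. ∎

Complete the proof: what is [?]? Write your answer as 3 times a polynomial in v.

3(18v^3 + 36v^2 + 28v + 8)

Only n ≡ 2 (mod 3) is unaccounted for. Put n = 3v+2:
2(3v+2)^3 + 4(3v+2) expands to 54v^3 + 108v^2 + 84v + 24,
and factoring out 3 leaves 3(18v^3 + 36v^2 + 28v + 8).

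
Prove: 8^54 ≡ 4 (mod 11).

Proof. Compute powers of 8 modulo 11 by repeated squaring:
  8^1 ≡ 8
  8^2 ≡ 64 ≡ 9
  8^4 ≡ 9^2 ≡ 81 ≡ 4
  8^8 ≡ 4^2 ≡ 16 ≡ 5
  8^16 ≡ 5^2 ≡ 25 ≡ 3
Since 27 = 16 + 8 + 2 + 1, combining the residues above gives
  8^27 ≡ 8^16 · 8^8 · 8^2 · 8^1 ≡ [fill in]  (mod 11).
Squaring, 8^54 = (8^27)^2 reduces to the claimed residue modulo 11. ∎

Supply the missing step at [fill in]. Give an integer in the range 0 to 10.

2

Multiply the listed residues: 3 · 5 · 9 · 8 = 15 → 135 → 1080.
Reducing modulo 11: 1080 = 98·11 + 2, so 8^27 ≡ 2.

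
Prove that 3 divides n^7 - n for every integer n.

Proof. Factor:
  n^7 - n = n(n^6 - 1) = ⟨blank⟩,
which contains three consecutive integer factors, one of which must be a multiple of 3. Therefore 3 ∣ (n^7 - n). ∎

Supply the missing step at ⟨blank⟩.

n^6 - 1 = (n^2 - 1)(n^4 + n^2 + 1), and n^2 - 1 = (n-1)(n+1).
So n(n^6 - 1) = (n - 1)n(n + 1)(n^4 + n^2 + 1).

(n - 1)n(n + 1)(n^4 + n^2 + 1)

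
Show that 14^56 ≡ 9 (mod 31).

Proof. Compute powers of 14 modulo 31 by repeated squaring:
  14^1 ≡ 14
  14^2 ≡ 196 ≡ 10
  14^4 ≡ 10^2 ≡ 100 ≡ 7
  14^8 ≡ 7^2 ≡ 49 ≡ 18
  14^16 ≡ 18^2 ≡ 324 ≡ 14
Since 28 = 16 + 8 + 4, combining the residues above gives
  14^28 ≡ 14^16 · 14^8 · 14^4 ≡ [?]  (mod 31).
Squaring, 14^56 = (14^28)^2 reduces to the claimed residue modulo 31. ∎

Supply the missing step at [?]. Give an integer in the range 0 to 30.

14^16 · 14^8 · 14^4 ≡ 14 · 18 · 7 = 1764.
1764 mod 31 = 28, so 14^28 ≡ 28 (mod 31).

28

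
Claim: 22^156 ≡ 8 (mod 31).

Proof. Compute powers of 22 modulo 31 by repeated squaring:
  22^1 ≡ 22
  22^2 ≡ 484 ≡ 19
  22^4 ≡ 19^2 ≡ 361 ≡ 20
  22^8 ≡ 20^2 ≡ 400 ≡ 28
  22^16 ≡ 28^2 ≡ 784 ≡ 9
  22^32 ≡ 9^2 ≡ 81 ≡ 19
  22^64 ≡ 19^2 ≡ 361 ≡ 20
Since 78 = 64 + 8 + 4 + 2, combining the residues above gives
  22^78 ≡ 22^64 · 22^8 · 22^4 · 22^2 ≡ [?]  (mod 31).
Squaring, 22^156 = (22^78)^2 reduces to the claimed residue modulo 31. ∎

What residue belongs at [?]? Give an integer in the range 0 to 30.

Multiply the listed residues: 20 · 28 · 20 · 19 = 560 → 11200 → 212800.
Reducing modulo 31: 212800 = 6864·31 + 16, so 22^78 ≡ 16.

16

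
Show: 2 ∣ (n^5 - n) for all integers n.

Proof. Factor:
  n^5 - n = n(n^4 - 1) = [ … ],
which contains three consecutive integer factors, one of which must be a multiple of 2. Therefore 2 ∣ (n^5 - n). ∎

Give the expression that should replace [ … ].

(n - 1)n(n + 1)(n^2 + 1)

n^4 - 1 = (n^2 - 1)(n^2 + 1), and n^2 - 1 = (n-1)(n+1).
So n(n^4 - 1) = (n - 1)n(n + 1)(n^2 + 1).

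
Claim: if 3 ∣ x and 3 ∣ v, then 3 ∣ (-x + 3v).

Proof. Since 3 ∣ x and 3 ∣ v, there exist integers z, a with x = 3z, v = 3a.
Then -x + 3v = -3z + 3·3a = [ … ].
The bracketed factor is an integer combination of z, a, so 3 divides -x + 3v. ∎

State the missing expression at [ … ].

3(3a - z)

Each term has a factor of 3: -3z + 3·3a = 3·(3a - z).
Since 3a - z is an integer, 3 ∣ (-x + 3v).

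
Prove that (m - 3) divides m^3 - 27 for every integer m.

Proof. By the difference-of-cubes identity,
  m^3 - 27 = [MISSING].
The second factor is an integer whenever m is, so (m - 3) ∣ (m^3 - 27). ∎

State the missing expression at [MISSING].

(m - 3)(m^2 + 3m + 9)

Polynomial division of m^3 - 27 by m - 3 leaves remainder 0 and quotient m^2 + 3m + 9.
Hence m^3 - 27 = (m - 3)(m^2 + 3m + 9).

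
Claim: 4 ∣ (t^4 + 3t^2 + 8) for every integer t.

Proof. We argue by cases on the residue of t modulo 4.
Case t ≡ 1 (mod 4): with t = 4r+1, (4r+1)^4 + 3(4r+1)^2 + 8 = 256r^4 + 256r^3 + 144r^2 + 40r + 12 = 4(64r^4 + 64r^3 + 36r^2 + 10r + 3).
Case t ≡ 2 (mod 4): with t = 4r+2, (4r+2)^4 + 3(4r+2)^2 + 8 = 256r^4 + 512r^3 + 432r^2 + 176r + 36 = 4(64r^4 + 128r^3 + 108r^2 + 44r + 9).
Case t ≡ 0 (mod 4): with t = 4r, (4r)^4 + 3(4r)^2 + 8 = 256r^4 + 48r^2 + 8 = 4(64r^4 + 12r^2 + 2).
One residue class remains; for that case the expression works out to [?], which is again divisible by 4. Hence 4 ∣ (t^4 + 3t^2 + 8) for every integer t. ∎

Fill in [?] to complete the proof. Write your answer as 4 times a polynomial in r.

4(64r^4 + 192r^3 + 228r^2 + 126r + 29)

The residues treated are {1, 2, 0}, so the missing case is t ≡ 3 (mod 4); write t = 4r+3.
Then (4r+3)^4 + 3(4r+3)^2 + 8 = 256r^4 + 768r^3 + 912r^2 + 504r + 116 = 4(64r^4 + 192r^3 + 228r^2 + 126r + 29).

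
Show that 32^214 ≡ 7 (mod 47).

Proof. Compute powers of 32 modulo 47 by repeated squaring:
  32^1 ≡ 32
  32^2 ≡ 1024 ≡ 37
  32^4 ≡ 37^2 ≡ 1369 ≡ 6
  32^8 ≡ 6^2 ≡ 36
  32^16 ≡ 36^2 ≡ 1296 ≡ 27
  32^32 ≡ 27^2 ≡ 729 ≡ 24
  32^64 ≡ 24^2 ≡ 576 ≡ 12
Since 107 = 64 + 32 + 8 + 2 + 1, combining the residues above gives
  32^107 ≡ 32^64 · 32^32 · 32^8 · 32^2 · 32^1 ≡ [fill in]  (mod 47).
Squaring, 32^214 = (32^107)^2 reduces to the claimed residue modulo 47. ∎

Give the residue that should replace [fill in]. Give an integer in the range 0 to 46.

17

32^64 · 32^32 · 32^8 · 32^2 · 32^1 ≡ 12 · 24 · 36 · 37 · 32 = 12275712.
12275712 mod 47 = 17, so 32^107 ≡ 17 (mod 47).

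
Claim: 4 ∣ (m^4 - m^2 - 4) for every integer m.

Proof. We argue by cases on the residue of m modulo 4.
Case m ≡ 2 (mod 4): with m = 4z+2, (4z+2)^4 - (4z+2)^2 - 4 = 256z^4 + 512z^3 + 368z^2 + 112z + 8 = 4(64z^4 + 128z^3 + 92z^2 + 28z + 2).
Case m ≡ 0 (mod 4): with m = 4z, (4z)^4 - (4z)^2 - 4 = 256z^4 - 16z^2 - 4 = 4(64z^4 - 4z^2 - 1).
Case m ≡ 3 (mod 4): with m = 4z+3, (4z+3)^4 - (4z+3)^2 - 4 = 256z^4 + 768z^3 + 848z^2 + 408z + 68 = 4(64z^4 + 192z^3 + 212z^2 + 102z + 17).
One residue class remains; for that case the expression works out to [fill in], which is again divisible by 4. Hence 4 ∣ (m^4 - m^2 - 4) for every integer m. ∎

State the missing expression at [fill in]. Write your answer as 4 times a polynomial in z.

4(64z^4 + 64z^3 + 20z^2 + 2z - 1)

Only m ≡ 1 (mod 4) is unaccounted for. Put m = 4z+1:
(4z+1)^4 - (4z+1)^2 - 4 expands to 256z^4 + 256z^3 + 80z^2 + 8z - 4,
and factoring out 4 leaves 4(64z^4 + 64z^3 + 20z^2 + 2z - 1).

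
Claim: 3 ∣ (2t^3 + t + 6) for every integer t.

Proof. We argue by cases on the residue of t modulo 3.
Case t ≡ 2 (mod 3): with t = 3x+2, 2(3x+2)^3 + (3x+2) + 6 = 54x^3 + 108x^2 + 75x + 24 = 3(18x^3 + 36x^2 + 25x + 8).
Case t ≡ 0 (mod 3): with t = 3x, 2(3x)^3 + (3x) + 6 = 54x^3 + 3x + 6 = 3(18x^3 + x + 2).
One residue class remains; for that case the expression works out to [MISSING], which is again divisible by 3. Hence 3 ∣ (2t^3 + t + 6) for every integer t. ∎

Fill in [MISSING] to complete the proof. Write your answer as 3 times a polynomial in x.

The residues treated are {2, 0}, so the missing case is t ≡ 1 (mod 3); write t = 3x+1.
Then 2(3x+1)^3 + (3x+1) + 6 = 54x^3 + 54x^2 + 21x + 9 = 3(18x^3 + 18x^2 + 7x + 3).

3(18x^3 + 18x^2 + 7x + 3)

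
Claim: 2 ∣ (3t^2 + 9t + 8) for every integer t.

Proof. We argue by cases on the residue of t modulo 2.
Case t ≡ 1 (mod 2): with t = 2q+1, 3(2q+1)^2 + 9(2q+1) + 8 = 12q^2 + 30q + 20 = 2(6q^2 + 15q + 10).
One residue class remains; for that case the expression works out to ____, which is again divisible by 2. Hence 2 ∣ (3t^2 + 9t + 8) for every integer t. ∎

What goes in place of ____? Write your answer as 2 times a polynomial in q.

The residues treated are {1}, so the missing case is t ≡ 0 (mod 2); write t = 2q.
Then 3(2q)^2 + 9(2q) + 8 = 12q^2 + 18q + 8 = 2(6q^2 + 9q + 4).

2(6q^2 + 9q + 4)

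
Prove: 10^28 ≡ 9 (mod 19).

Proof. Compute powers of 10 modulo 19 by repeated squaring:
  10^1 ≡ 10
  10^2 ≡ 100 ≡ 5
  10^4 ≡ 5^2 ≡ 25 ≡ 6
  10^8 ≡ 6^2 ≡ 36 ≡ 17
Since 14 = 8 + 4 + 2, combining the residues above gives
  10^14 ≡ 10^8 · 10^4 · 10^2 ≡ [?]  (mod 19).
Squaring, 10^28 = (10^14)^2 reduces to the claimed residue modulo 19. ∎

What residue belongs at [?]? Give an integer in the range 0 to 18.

16

Multiply the listed residues: 17 · 6 · 5 = 102 → 510.
Reducing modulo 19: 510 = 26·19 + 16, so 10^14 ≡ 16.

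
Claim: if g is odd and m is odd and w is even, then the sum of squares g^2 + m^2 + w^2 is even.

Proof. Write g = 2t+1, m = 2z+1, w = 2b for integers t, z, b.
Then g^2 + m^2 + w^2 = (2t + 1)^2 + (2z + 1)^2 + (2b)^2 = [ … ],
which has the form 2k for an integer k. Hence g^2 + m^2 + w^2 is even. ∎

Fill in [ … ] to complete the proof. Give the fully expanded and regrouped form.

2(2b^2 + 2t^2 + 2t + 2z^2 + 2z + 1)

(2t + 1)^2 + (2z + 1)^2 + (2b)^2 = 4b^2 + 4t^2 + 4t + 4z^2 + 4z + 2
= 2(2b^2 + 2t^2 + 2t + 2z^2 + 2z + 1).
Since 2b^2 + 2t^2 + 2t + 2z^2 + 2z + 1 is an integer, the sum of squares is of the form 2k for an integer k.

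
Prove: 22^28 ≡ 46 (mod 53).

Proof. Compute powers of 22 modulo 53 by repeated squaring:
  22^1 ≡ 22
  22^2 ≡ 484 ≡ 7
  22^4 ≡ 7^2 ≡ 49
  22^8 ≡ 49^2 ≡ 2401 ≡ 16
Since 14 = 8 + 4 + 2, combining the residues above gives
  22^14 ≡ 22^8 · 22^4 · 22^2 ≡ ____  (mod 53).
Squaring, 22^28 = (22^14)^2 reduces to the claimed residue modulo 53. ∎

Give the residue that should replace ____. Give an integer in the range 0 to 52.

22^8 · 22^4 · 22^2 ≡ 16 · 49 · 7 = 5488.
5488 mod 53 = 29, so 22^14 ≡ 29 (mod 53).

29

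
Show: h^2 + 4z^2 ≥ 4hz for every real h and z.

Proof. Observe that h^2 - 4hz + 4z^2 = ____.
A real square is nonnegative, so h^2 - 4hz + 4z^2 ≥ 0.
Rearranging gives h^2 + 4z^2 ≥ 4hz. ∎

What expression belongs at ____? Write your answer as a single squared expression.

h^2 - 4hz + 4z^2 is a perfect-square trinomial: the outer terms are (h)^2 and (2z)^2, and the cross term is -2·h·2z.
So h^2 - 4hz + 4z^2 = (h - 2z)^2 ≥ 0.

(h - 2z)^2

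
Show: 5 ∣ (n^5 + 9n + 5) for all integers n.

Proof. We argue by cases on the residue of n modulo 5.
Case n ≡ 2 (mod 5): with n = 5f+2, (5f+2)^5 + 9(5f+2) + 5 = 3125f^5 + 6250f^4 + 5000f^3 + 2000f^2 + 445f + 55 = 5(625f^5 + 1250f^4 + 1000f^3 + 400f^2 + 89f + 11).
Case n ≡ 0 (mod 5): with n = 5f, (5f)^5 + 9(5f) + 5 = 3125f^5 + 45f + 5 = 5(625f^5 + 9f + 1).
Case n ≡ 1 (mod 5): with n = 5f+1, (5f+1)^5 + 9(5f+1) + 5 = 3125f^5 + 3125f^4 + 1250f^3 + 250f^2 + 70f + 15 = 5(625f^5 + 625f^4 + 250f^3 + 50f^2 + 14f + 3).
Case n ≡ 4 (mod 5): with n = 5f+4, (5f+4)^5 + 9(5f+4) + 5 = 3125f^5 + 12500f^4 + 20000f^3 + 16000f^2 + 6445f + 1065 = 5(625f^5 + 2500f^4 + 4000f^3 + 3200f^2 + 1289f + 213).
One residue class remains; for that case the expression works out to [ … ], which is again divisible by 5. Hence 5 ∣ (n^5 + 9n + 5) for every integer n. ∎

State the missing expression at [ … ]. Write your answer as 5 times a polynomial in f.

5(625f^5 + 1875f^4 + 2250f^3 + 1350f^2 + 414f + 55)

Only n ≡ 3 (mod 5) is unaccounted for. Put n = 5f+3:
(5f+3)^5 + 9(5f+3) + 5 expands to 3125f^5 + 9375f^4 + 11250f^3 + 6750f^2 + 2070f + 275,
and factoring out 5 leaves 5(625f^5 + 1875f^4 + 2250f^3 + 1350f^2 + 414f + 55).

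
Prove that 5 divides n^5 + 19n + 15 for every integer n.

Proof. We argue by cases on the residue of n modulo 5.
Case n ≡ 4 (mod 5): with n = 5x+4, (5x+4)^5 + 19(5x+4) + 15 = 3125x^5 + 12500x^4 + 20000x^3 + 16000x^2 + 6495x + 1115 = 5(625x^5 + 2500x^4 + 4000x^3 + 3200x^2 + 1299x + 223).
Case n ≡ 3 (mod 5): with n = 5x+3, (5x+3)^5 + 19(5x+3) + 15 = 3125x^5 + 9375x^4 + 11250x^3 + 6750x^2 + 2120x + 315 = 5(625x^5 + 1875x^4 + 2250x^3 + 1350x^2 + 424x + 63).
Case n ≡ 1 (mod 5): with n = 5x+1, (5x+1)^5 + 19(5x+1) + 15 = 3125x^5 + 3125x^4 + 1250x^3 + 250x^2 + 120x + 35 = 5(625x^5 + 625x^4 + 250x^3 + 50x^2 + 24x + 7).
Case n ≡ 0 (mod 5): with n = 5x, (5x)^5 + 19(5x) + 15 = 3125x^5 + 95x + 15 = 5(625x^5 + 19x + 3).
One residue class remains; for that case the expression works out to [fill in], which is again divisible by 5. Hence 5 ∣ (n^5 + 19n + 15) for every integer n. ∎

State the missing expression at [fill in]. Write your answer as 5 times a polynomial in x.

5(625x^5 + 1250x^4 + 1000x^3 + 400x^2 + 99x + 17)

Only n ≡ 2 (mod 5) is unaccounted for. Put n = 5x+2:
(5x+2)^5 + 19(5x+2) + 15 expands to 3125x^5 + 6250x^4 + 5000x^3 + 2000x^2 + 495x + 85,
and factoring out 5 leaves 5(625x^5 + 1250x^4 + 1000x^3 + 400x^2 + 99x + 17).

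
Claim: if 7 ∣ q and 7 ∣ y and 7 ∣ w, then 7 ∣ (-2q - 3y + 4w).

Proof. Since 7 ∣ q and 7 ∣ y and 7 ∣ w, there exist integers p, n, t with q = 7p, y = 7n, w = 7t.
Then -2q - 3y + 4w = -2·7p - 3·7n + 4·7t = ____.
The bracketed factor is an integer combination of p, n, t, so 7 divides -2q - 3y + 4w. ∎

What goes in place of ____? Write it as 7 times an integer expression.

Pull the common 7 out of every term: -2·7p - 3·7n + 4·7t = 7(-3n - 2p + 4t).
-3n - 2p + 4t is an integer, which exhibits the divisibility.

7(-3n - 2p + 4t)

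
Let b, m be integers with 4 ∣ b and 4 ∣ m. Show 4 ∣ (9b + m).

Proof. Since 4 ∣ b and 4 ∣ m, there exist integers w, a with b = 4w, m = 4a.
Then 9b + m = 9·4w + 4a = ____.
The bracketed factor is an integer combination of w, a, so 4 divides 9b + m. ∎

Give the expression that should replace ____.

4(a + 9w)

Pull the common 4 out of every term: 9·4w + 4a = 4(a + 9w).
a + 9w is an integer, which exhibits the divisibility.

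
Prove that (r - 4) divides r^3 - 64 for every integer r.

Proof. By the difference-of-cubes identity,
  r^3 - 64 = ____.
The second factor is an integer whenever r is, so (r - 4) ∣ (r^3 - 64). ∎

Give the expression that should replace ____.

(r - 4)(r^2 + 4r + 16)

Polynomial division of r^3 - 64 by r - 4 leaves remainder 0 and quotient r^2 + 4r + 16.
Hence r^3 - 64 = (r - 4)(r^2 + 4r + 16).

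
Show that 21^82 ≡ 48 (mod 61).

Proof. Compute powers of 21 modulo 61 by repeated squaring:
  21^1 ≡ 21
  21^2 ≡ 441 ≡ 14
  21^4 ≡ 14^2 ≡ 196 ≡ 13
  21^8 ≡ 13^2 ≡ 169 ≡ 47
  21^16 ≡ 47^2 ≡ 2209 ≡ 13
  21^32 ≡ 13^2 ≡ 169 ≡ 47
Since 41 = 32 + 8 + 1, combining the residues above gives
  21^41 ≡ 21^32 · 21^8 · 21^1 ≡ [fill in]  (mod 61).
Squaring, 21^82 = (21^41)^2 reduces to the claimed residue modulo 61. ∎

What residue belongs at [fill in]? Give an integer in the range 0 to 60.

21^32 · 21^8 · 21^1 ≡ 47 · 47 · 21 = 46389.
46389 mod 61 = 29, so 21^41 ≡ 29 (mod 61).

29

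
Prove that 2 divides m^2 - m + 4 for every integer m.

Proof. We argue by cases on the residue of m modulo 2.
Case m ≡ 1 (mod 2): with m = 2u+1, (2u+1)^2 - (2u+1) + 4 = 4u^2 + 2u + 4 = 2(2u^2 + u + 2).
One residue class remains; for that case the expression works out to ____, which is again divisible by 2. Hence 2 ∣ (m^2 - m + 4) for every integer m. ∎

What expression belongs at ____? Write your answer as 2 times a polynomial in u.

2(2u^2 - u + 2)

The residues treated are {1}, so the missing case is m ≡ 0 (mod 2); write m = 2u.
Then (2u)^2 - (2u) + 4 = 4u^2 - 2u + 4 = 2(2u^2 - u + 2).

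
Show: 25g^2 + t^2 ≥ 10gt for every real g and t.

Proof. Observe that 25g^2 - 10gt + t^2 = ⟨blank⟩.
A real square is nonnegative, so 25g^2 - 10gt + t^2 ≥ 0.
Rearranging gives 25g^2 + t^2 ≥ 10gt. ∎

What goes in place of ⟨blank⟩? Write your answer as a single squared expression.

(5g - t)^2

The leading and trailing coefficients are 5^2 and 1^2, and 10 = 2·5·1, so the trinomial is (5g - t)^2.
Hence 25g^2 - 10gt + t^2 ≥ 0.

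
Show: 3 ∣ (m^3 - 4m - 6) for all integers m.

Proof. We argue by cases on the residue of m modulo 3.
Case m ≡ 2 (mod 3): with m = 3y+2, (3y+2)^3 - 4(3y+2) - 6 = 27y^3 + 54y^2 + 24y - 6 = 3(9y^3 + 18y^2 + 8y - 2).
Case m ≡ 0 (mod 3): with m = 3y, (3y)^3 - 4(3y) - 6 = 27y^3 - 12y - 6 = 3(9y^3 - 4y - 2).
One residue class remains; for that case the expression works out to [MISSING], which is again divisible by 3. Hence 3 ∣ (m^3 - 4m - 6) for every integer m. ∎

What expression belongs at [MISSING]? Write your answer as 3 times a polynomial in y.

3(9y^3 + 9y^2 - y - 3)

Only m ≡ 1 (mod 3) is unaccounted for. Put m = 3y+1:
(3y+1)^3 - 4(3y+1) - 6 expands to 27y^3 + 27y^2 - 3y - 9,
and factoring out 3 leaves 3(9y^3 + 9y^2 - y - 3).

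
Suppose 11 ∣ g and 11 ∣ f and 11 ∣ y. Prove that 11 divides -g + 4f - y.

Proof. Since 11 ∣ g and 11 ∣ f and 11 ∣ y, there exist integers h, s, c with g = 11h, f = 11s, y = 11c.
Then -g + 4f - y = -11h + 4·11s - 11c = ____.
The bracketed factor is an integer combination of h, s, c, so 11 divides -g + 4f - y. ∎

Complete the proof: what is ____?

Each term has a factor of 11: -11h + 4·11s - 11c = 11·(-c - h + 4s).
Since -c - h + 4s is an integer, 11 ∣ (-g + 4f - y).

11(-c - h + 4s)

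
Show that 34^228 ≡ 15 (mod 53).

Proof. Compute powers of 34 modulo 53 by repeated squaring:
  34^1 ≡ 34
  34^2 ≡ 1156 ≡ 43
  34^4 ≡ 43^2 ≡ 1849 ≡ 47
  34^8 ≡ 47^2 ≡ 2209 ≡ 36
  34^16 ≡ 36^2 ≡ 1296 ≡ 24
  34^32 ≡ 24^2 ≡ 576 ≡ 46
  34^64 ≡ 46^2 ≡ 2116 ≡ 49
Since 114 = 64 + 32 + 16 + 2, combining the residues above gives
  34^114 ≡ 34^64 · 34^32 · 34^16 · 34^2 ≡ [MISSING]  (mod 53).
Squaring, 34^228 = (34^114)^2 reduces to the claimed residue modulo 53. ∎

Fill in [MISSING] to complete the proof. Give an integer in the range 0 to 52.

11

34^64 · 34^32 · 34^16 · 34^2 ≡ 49 · 46 · 24 · 43 = 2326128.
2326128 mod 53 = 11, so 34^114 ≡ 11 (mod 53).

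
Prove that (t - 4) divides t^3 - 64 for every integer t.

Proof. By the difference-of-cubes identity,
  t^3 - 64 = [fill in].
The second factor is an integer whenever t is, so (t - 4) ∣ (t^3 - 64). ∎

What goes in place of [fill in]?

(t - 4)(t^2 + 4t + 16)

Polynomial division of t^3 - 64 by t - 4 leaves remainder 0 and quotient t^2 + 4t + 16.
Hence t^3 - 64 = (t - 4)(t^2 + 4t + 16).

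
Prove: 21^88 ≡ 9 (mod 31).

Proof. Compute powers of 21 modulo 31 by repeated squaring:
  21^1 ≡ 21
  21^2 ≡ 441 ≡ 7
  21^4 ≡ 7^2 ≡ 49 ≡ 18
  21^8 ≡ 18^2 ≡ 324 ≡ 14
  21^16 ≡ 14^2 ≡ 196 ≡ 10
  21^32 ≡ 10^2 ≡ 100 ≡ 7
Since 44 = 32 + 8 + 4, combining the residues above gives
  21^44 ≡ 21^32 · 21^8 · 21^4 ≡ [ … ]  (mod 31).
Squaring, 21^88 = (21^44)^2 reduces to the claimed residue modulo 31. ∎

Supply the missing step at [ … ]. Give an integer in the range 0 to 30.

21^32 · 21^8 · 21^4 ≡ 7 · 14 · 18 = 1764.
1764 mod 31 = 28, so 21^44 ≡ 28 (mod 31).

28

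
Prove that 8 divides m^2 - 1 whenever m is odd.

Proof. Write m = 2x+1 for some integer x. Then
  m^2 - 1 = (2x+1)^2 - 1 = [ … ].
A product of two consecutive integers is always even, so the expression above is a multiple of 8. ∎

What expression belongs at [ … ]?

(2x+1)^2 - 1 = 4x^2 + 4x + 1 - 1 = 4x^2 + 4x = 4x(x+1).
Since x and x+1 are consecutive, x(x+1) is even, and 4·(even) is a multiple of 8.

4x(x + 1)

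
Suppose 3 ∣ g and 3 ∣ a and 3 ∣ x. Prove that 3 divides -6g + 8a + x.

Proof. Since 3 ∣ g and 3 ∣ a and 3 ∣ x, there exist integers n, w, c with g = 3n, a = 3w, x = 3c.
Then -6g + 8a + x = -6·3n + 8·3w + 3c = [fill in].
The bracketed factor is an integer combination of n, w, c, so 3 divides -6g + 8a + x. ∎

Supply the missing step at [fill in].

Pull the common 3 out of every term: -6·3n + 8·3w + 3c = 3(c - 6n + 8w).
c - 6n + 8w is an integer, which exhibits the divisibility.

3(c - 6n + 8w)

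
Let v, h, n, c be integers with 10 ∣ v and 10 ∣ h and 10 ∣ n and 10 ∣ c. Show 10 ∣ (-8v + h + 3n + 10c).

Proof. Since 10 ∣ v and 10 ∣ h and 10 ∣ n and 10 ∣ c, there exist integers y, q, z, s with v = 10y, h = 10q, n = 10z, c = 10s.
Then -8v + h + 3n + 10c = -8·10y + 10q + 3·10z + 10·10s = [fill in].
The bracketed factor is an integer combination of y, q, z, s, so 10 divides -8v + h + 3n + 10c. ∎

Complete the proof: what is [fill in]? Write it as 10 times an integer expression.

10(q + 10s - 8y + 3z)

Pull the common 10 out of every term: -8·10y + 10q + 3·10z + 10·10s = 10(q + 10s - 8y + 3z).
q + 10s - 8y + 3z is an integer, which exhibits the divisibility.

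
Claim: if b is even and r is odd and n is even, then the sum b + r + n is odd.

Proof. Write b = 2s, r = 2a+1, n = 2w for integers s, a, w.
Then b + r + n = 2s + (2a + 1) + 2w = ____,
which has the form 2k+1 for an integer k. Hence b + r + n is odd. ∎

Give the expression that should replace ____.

2(a + s + w) + 1

Expanding: 2s + (2a + 1) + 2w = 2a + 2s + 2w + 1.
Every term except the constant is even, so this is 2(a + s + w) + 1,
and a + s + w ∈ ℤ gives the required form.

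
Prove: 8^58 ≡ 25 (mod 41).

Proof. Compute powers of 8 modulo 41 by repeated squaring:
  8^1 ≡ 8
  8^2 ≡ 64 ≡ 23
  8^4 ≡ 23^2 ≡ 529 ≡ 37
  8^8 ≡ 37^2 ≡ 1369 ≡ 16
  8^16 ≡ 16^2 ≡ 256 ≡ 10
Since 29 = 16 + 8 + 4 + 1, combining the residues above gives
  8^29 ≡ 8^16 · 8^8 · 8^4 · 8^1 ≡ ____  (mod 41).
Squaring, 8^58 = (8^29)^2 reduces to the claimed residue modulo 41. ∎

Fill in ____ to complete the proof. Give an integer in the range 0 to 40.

5

8^16 · 8^8 · 8^4 · 8^1 ≡ 10 · 16 · 37 · 8 = 47360.
47360 mod 41 = 5, so 8^29 ≡ 5 (mod 41).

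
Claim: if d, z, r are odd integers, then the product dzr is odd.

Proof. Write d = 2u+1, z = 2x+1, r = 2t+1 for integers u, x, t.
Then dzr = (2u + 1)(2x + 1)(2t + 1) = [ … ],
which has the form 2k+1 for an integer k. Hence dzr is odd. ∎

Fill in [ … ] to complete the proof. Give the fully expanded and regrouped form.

(2u + 1)(2x + 1)(2t + 1) = 8tux + 4tu + 4tx + 2t + 4ux + 2u + 2x + 1
= 2(4tux + 2tu + 2tx + t + 2ux + u + x) + 1.
Since 4tux + 2tu + 2tx + t + 2ux + u + x is an integer, the product is of the form 2k+1 for an integer k.

2(4tux + 2tu + 2tx + t + 2ux + u + x) + 1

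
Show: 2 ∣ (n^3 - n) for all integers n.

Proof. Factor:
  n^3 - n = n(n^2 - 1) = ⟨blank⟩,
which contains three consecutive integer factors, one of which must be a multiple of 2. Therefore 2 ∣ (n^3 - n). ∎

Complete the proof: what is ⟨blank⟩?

(n - 1)n(n + 1)

n(n^2 - 1) = n(n - 1)(n + 1) = (n - 1)n(n + 1).
These three factors are consecutive integers, so their product is divisible by 2.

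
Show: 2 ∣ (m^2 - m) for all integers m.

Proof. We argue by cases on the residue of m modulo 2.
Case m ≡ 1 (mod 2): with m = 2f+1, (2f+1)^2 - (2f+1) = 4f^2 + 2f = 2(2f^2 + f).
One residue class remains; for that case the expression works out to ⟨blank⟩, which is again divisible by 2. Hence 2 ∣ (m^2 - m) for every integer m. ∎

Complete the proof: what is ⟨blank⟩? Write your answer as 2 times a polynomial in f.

Only m ≡ 0 (mod 2) is unaccounted for. Put m = 2f:
(2f)^2 - (2f) expands to 4f^2 - 2f,
and factoring out 2 leaves 2(2f^2 - f).

2(2f^2 - f)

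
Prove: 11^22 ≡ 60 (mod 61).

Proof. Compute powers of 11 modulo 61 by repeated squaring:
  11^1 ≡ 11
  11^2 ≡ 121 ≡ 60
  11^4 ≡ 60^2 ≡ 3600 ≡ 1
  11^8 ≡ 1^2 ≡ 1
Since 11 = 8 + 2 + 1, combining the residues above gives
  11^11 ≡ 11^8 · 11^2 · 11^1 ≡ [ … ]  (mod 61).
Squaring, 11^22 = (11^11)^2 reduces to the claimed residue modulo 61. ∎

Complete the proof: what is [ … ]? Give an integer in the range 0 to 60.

50

11^8 · 11^2 · 11^1 ≡ 1 · 60 · 11 = 660.
660 mod 61 = 50, so 11^11 ≡ 50 (mod 61).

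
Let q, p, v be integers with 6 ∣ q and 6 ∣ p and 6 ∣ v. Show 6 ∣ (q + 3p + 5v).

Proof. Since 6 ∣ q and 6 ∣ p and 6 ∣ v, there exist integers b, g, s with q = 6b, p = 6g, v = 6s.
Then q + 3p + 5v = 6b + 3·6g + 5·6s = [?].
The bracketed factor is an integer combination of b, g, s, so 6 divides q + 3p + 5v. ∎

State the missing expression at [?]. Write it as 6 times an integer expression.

6(b + 3g + 5s)

Each term has a factor of 6: 6b + 3·6g + 5·6s = 6·(b + 3g + 5s).
Since b + 3g + 5s is an integer, 6 ∣ (q + 3p + 5v).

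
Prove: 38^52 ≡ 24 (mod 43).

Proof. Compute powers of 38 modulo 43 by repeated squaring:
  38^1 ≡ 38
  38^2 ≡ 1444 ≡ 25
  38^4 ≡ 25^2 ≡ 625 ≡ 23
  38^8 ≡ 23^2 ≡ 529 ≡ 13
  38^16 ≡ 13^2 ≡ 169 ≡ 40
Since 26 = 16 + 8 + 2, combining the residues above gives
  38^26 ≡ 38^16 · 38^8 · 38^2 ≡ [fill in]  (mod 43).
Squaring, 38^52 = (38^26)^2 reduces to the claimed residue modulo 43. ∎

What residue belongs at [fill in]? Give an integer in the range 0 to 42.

Multiply the listed residues: 40 · 13 · 25 = 520 → 13000.
Reducing modulo 43: 13000 = 302·43 + 14, so 38^26 ≡ 14.

14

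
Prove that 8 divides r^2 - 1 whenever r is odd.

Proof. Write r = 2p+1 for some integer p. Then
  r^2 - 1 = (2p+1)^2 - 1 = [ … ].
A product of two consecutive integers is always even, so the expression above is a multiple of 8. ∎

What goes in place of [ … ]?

(2p+1)^2 - 1 = 4p^2 + 4p + 1 - 1 = 4p^2 + 4p = 4p(p+1).
Since p and p+1 are consecutive, p(p+1) is even, and 4·(even) is a multiple of 8.

4p(p + 1)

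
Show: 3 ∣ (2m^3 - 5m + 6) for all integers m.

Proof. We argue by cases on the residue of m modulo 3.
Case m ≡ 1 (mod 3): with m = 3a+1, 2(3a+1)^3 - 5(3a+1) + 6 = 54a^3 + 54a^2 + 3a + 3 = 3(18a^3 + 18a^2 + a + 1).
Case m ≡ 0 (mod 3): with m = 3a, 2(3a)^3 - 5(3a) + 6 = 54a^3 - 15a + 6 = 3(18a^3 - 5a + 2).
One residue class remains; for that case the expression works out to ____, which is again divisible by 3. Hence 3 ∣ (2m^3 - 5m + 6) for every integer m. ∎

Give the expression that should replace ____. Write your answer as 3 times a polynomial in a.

The residues treated are {1, 0}, so the missing case is m ≡ 2 (mod 3); write m = 3a+2.
Then 2(3a+2)^3 - 5(3a+2) + 6 = 54a^3 + 108a^2 + 57a + 12 = 3(18a^3 + 36a^2 + 19a + 4).

3(18a^3 + 36a^2 + 19a + 4)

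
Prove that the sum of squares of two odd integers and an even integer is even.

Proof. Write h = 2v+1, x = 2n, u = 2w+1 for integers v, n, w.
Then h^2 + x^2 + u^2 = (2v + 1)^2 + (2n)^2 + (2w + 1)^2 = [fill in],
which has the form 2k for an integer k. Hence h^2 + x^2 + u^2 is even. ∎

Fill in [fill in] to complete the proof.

2(2n^2 + 2v^2 + 2v + 2w^2 + 2w + 1)

Expanding: (2v + 1)^2 + (2n)^2 + (2w + 1)^2 = 4n^2 + 4v^2 + 4v + 4w^2 + 4w + 2.
Every term is even; pulling out the factor of 2 gives 2(2n^2 + 2v^2 + 2v + 2w^2 + 2w + 1).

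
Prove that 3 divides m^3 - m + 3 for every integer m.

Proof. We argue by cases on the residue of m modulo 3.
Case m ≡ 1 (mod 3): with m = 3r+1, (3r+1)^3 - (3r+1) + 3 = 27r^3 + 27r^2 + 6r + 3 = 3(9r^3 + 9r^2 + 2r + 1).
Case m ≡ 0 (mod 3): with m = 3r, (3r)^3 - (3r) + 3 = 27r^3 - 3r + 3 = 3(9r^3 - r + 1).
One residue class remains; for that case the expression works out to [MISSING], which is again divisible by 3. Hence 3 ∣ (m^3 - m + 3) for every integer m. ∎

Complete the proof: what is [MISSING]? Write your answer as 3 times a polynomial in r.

The residues treated are {1, 0}, so the missing case is m ≡ 2 (mod 3); write m = 3r+2.
Then (3r+2)^3 - (3r+2) + 3 = 27r^3 + 54r^2 + 33r + 9 = 3(9r^3 + 18r^2 + 11r + 3).

3(9r^3 + 18r^2 + 11r + 3)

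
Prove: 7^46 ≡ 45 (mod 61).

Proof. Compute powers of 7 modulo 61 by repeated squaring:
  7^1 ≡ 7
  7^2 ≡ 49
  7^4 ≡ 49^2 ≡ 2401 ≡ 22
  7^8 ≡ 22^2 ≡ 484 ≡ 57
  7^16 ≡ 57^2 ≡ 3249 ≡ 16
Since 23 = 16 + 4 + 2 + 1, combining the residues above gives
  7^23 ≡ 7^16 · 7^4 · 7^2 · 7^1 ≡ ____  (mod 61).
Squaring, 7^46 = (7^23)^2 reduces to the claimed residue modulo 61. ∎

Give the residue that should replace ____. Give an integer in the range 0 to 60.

17

Multiply the listed residues: 16 · 22 · 49 · 7 = 352 → 17248 → 120736.
Reducing modulo 61: 120736 = 1979·61 + 17, so 7^23 ≡ 17.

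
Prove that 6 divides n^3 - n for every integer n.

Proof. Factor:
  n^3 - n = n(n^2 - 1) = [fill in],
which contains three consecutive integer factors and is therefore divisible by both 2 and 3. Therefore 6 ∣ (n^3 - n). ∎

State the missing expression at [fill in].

(n - 1)n(n + 1)

n(n^2 - 1) = n(n - 1)(n + 1) = (n - 1)n(n + 1).
These three factors are consecutive integers, so their product is divisible by 6.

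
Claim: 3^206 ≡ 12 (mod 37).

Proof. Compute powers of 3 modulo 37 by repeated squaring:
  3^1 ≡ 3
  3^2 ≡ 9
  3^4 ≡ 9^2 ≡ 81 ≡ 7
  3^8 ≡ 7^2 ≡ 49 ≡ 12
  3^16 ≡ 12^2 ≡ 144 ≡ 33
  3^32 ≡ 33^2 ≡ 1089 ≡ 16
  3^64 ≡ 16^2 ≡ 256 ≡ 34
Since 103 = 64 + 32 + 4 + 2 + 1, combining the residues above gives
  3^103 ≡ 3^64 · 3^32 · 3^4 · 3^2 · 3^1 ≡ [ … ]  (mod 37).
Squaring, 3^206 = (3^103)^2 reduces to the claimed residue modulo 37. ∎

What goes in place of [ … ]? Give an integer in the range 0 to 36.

Multiply the listed residues: 34 · 16 · 7 · 9 · 3 = 544 → 3808 → 34272 → 102816.
Reducing modulo 37: 102816 = 2778·37 + 30, so 3^103 ≡ 30.

30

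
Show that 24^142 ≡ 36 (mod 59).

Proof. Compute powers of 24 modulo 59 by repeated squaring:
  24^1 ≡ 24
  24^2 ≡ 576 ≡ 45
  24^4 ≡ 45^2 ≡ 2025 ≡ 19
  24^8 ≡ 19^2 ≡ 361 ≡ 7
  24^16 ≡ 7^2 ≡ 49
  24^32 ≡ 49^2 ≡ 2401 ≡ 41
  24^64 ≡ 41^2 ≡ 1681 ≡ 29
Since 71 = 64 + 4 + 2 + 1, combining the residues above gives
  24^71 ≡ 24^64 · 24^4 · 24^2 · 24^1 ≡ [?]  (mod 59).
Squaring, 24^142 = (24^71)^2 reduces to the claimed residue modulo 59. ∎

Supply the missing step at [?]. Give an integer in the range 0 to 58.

6

24^64 · 24^4 · 24^2 · 24^1 ≡ 29 · 19 · 45 · 24 = 595080.
595080 mod 59 = 6, so 24^71 ≡ 6 (mod 59).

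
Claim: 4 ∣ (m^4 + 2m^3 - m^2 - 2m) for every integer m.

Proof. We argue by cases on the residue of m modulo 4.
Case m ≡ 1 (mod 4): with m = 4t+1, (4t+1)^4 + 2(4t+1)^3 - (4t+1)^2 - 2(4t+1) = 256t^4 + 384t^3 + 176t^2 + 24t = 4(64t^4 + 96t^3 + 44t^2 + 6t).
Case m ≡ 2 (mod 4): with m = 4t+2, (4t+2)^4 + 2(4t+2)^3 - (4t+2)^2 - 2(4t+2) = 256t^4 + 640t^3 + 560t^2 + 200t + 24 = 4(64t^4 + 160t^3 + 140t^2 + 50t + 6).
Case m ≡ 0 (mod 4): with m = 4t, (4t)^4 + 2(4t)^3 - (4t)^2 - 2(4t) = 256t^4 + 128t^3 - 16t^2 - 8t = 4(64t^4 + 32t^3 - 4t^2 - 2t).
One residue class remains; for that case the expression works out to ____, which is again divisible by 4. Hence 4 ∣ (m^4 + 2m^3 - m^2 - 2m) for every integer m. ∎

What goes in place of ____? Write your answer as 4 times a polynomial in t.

4(64t^4 + 224t^3 + 284t^2 + 154t + 30)

Only m ≡ 3 (mod 4) is unaccounted for. Put m = 4t+3:
(4t+3)^4 + 2(4t+3)^3 - (4t+3)^2 - 2(4t+3) expands to 256t^4 + 896t^3 + 1136t^2 + 616t + 120,
and factoring out 4 leaves 4(64t^4 + 224t^3 + 284t^2 + 154t + 30).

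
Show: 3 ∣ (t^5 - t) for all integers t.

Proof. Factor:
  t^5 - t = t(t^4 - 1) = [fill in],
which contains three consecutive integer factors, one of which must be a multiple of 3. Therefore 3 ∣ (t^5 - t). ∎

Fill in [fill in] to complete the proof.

t^4 - 1 = (t^2 - 1)(t^2 + 1), and t^2 - 1 = (t-1)(t+1).
So t(t^4 - 1) = (t - 1)t(t + 1)(t^2 + 1).

(t - 1)t(t + 1)(t^2 + 1)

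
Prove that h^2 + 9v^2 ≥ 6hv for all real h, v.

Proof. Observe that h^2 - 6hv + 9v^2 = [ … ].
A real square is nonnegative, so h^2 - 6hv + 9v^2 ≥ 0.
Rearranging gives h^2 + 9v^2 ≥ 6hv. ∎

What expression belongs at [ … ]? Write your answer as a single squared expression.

h^2 - 6hv + 9v^2 is a perfect-square trinomial: the outer terms are (h)^2 and (3v)^2, and the cross term is -2·h·3v.
So h^2 - 6hv + 9v^2 = (h - 3v)^2 ≥ 0.

(h - 3v)^2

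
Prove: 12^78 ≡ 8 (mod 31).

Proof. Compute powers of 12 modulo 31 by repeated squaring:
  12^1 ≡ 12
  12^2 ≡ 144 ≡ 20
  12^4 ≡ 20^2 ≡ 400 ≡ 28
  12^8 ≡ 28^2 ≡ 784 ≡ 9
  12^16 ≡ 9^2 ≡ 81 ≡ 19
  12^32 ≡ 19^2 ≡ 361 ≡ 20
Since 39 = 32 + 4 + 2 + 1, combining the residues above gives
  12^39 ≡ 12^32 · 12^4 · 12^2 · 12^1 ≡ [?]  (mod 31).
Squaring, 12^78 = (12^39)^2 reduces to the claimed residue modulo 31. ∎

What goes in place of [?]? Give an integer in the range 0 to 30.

12^32 · 12^4 · 12^2 · 12^1 ≡ 20 · 28 · 20 · 12 = 134400.
134400 mod 31 = 15, so 12^39 ≡ 15 (mod 31).

15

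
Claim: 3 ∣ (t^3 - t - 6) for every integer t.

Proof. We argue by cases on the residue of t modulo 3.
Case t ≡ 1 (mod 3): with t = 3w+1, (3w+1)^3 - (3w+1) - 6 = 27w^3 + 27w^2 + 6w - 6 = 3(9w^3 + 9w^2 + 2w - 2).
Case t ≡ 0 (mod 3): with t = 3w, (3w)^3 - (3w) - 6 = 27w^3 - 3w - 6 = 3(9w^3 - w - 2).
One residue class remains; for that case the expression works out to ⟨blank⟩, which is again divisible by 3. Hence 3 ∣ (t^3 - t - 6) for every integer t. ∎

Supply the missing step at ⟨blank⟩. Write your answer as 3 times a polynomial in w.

3(9w^3 + 18w^2 + 11w)

The residues treated are {1, 0}, so the missing case is t ≡ 2 (mod 3); write t = 3w+2.
Then (3w+2)^3 - (3w+2) - 6 = 27w^3 + 54w^2 + 33w = 3(9w^3 + 18w^2 + 11w).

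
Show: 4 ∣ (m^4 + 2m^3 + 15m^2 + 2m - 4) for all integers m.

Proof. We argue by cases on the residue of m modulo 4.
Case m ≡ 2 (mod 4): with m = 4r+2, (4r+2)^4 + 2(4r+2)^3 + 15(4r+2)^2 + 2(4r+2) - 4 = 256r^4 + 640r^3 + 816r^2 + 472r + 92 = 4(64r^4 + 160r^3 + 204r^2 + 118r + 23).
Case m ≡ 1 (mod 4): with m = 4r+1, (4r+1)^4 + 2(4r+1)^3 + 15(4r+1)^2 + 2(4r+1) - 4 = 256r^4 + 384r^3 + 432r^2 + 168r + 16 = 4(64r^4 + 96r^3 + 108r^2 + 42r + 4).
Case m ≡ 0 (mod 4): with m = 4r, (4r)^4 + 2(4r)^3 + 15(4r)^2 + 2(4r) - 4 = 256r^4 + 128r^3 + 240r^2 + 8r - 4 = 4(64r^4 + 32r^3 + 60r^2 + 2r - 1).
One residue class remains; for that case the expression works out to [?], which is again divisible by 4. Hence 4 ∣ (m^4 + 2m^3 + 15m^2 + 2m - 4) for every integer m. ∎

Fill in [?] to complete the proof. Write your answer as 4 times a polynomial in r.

Only m ≡ 3 (mod 4) is unaccounted for. Put m = 4r+3:
(4r+3)^4 + 2(4r+3)^3 + 15(4r+3)^2 + 2(4r+3) - 4 expands to 256r^4 + 896r^3 + 1392r^2 + 1016r + 272,
and factoring out 4 leaves 4(64r^4 + 224r^3 + 348r^2 + 254r + 68).

4(64r^4 + 224r^3 + 348r^2 + 254r + 68)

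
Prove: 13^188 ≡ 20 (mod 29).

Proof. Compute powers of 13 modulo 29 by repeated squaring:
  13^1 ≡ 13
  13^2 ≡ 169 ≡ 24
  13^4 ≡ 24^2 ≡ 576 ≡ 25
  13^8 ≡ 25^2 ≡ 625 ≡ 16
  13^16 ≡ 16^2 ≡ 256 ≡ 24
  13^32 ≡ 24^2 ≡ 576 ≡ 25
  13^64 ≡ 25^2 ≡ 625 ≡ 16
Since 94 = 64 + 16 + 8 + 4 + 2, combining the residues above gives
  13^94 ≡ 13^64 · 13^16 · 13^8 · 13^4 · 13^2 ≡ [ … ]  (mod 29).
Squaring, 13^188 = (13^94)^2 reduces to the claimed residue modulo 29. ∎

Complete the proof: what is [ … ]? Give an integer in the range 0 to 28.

7

Multiply the listed residues: 16 · 24 · 16 · 25 · 24 = 384 → 6144 → 153600 → 3686400.
Reducing modulo 29: 3686400 = 127117·29 + 7, so 13^94 ≡ 7.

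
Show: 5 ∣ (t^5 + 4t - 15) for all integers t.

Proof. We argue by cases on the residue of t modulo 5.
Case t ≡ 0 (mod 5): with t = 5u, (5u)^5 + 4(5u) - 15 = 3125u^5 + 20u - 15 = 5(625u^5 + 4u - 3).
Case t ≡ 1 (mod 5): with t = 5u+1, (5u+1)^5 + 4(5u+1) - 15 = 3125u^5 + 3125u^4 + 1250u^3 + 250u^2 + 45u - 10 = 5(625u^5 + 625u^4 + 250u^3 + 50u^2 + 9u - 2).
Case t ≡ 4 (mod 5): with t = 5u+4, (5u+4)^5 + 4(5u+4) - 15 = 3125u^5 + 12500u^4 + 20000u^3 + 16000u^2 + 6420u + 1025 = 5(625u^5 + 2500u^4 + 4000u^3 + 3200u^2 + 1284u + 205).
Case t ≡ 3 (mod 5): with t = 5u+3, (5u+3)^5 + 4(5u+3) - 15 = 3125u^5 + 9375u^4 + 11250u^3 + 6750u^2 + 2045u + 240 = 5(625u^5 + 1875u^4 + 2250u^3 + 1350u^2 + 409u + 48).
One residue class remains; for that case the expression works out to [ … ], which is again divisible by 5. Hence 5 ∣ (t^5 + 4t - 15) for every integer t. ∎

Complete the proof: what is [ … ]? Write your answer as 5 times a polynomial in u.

5(625u^5 + 1250u^4 + 1000u^3 + 400u^2 + 84u + 5)

Only t ≡ 2 (mod 5) is unaccounted for. Put t = 5u+2:
(5u+2)^5 + 4(5u+2) - 15 expands to 3125u^5 + 6250u^4 + 5000u^3 + 2000u^2 + 420u + 25,
and factoring out 5 leaves 5(625u^5 + 1250u^4 + 1000u^3 + 400u^2 + 84u + 5).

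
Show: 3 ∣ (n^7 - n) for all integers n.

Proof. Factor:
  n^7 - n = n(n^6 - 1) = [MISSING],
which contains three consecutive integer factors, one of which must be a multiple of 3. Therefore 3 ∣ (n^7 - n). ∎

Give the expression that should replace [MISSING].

n^6 - 1 = (n^2 - 1)(n^4 + n^2 + 1), and n^2 - 1 = (n-1)(n+1).
So n(n^6 - 1) = (n - 1)n(n + 1)(n^4 + n^2 + 1).

(n - 1)n(n + 1)(n^4 + n^2 + 1)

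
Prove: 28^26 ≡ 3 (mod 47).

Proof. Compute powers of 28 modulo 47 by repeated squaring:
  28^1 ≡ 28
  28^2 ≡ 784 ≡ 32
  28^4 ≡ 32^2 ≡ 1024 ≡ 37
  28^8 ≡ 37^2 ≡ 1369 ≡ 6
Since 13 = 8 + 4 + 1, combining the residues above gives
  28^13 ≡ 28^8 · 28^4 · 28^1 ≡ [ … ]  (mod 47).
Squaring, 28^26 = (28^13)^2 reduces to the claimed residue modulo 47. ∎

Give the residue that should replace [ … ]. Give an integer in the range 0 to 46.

Multiply the listed residues: 6 · 37 · 28 = 222 → 6216.
Reducing modulo 47: 6216 = 132·47 + 12, so 28^13 ≡ 12.

12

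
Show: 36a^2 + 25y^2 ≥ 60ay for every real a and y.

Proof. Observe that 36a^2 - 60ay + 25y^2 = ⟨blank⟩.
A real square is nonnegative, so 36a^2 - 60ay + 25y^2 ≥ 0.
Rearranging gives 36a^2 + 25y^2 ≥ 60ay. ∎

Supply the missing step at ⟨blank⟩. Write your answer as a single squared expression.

The leading and trailing coefficients are 6^2 and 5^2, and 60 = 2·6·5, so the trinomial is (6a - 5y)^2.
Hence 36a^2 - 60ay + 25y^2 ≥ 0.

(6a - 5y)^2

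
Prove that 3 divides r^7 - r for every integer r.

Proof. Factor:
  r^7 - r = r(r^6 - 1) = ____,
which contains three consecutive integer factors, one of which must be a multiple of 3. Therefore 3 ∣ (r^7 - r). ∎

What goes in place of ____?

(r - 1)r(r + 1)(r^4 + r^2 + 1)

r^6 - 1 = (r^2 - 1)(r^4 + r^2 + 1), and r^2 - 1 = (r-1)(r+1).
So r(r^6 - 1) = (r - 1)r(r + 1)(r^4 + r^2 + 1).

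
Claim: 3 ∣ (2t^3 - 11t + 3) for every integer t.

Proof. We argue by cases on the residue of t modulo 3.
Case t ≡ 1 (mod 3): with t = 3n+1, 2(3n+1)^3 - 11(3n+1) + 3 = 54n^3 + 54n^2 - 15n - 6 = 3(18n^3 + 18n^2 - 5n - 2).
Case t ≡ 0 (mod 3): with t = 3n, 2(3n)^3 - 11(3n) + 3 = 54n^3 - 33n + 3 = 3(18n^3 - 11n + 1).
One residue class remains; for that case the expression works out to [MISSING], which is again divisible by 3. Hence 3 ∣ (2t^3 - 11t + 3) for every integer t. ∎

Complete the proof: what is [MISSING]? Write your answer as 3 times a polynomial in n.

3(18n^3 + 36n^2 + 13n - 1)

The residues treated are {1, 0}, so the missing case is t ≡ 2 (mod 3); write t = 3n+2.
Then 2(3n+2)^3 - 11(3n+2) + 3 = 54n^3 + 108n^2 + 39n - 3 = 3(18n^3 + 36n^2 + 13n - 1).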